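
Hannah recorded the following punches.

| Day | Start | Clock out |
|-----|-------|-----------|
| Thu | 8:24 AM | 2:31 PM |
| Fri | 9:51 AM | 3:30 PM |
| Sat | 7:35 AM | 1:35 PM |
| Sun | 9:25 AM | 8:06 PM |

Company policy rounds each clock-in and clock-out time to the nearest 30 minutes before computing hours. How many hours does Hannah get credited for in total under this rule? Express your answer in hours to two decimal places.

Thu: in 8:24 AM→8:30 AM, out 2:31 PM→2:30 PM; 6 h 0 min
Fri: in 9:51 AM→10:00 AM, out 3:30 PM→3:30 PM; 5 h 30 min
Sat: in 7:35 AM→7:30 AM, out 1:35 PM→1:30 PM; 6 h 0 min
Sun: in 9:25 AM→9:30 AM, out 8:06 PM→8:00 PM; 10 h 30 min
Total credited: 28 h 0 min.

28.00 hours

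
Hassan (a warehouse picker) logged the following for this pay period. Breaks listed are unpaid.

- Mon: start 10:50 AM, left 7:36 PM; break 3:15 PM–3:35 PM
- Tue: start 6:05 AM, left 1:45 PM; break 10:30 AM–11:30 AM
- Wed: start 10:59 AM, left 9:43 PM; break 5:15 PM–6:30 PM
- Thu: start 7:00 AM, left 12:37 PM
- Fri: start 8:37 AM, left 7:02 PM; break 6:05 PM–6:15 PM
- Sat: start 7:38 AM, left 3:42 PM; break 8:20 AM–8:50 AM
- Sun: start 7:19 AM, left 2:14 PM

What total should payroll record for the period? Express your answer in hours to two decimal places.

54.93 hours

Mon: 10:50 AM–7:36 PM = 8 h 46 min; less 20 min break → 8 h 26 min
Tue: 6:05 AM–1:45 PM = 7 h 40 min; less 60 min break → 6 h 40 min
Wed: 10:59 AM–9:43 PM = 10 h 44 min; less 75 min break → 9 h 29 min
Thu: 7:00 AM–12:37 PM = 5 h 37 min
Fri: 8:37 AM–7:02 PM = 10 h 25 min; less 10 min break → 10 h 15 min
Sat: 7:38 AM–3:42 PM = 8 h 4 min; less 30 min break → 7 h 34 min
Sun: 7:19 AM–2:14 PM = 6 h 55 min
Total: 8 h 26 min + 6 h 40 min + 9 h 29 min + 5 h 37 min + 10 h 15 min + 7 h 34 min + 6 h 55 min = 54 h 56 min.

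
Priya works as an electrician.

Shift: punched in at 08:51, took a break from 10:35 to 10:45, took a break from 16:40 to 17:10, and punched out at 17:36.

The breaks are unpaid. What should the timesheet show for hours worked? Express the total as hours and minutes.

8 h 5 min

Shift: 08:51–17:36 = 8 h 45 min; less 40 min break → 8 h 5 min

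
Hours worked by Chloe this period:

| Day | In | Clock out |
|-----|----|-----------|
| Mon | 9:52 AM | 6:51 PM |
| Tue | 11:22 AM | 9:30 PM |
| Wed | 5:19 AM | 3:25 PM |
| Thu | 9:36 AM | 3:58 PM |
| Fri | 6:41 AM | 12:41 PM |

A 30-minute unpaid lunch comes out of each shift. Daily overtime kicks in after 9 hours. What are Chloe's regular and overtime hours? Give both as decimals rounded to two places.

Mon: 9:52 AM–6:51 PM = 8 h 59 min; less 30 min break → 8 h 29 min
Tue: 11:22 AM–9:30 PM = 10 h 8 min; less 30 min break → 9 h 38 min
Wed: 5:19 AM–3:25 PM = 10 h 6 min; less 30 min break → 9 h 36 min
Thu: 9:36 AM–3:58 PM = 6 h 22 min; less 30 min break → 5 h 52 min
Fri: 6:41 AM–12:41 PM = 6 h 0 min; less 30 min break → 5 h 30 min
Mon reg 8 h 29 min / OT 0 h 0 min; Tue reg 9 h 0 min / OT 0 h 38 min; Wed reg 9 h 0 min / OT 0 h 36 min; Thu reg 5 h 52 min / OT 0 h 0 min; Fri reg 5 h 30 min / OT 0 h 0 min.
Totals: regular 37 h 51 min, overtime 1 h 14 min.

Regular 37.85 hours, overtime 1.23 hours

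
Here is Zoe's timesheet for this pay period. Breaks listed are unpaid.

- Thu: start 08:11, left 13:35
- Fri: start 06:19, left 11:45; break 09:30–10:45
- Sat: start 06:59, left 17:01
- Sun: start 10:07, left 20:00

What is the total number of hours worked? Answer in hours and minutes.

Thu: 08:11–13:35 = 5 h 24 min
Fri: 06:19–11:45 = 5 h 26 min; less 75 min break → 4 h 11 min
Sat: 06:59–17:01 = 10 h 2 min
Sun: 10:07–20:00 = 9 h 53 min
Total: 5 h 24 min + 4 h 11 min + 10 h 2 min + 9 h 53 min = 29 h 30 min.

29 h 30 min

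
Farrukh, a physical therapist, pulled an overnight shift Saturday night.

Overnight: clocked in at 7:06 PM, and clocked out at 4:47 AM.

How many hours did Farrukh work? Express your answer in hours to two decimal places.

Overnight: 7:06 PM → midnight = 4 h 54 min; midnight → 4:47 AM = 4 h 47 min; span 9 h 41 min

9.68 hours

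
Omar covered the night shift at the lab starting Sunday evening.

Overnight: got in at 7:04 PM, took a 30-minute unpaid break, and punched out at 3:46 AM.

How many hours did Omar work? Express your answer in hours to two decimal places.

8.20 hours

Overnight: 7:04 PM → midnight = 4 h 56 min; midnight → 3:46 AM = 3 h 46 min; span 8 h 42 min; less 30 min break → 8 h 12 min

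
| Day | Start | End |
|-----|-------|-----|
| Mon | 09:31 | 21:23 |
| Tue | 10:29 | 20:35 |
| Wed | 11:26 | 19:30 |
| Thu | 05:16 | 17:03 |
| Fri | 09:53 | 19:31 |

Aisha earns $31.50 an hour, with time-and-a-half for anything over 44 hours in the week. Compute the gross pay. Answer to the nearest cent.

$1738.01

Mon: 09:31–21:23 = 11 h 52 min
Tue: 10:29–20:35 = 10 h 6 min
Wed: 11:26–19:30 = 8 h 4 min
Thu: 05:16–17:03 = 11 h 47 min
Fri: 09:53–19:31 = 9 h 38 min
Total worked: 51 h 27 min = 3087 min.
Regular 44 h 0 min = 2640 min at $31.50/h; overtime 7 h 27 min = 447 min at $47.25/h.
Pay = (2640 × $31.50 + 447 × $47.25) ÷ 60 = $1738.01.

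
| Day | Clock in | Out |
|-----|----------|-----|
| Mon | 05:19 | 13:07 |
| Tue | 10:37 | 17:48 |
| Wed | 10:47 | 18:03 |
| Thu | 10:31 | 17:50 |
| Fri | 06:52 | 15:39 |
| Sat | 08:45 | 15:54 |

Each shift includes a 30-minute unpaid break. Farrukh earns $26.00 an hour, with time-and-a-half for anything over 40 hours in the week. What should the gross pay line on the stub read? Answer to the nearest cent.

$1137.50

Mon: 05:19–13:07 = 7 h 48 min; less 30 min break → 7 h 18 min
Tue: 10:37–17:48 = 7 h 11 min; less 30 min break → 6 h 41 min
Wed: 10:47–18:03 = 7 h 16 min; less 30 min break → 6 h 46 min
Thu: 10:31–17:50 = 7 h 19 min; less 30 min break → 6 h 49 min
Fri: 06:52–15:39 = 8 h 47 min; less 30 min break → 8 h 17 min
Sat: 08:45–15:54 = 7 h 9 min; less 30 min break → 6 h 39 min
Total worked: 42 h 30 min = 2550 min.
Regular 40 h 0 min = 2400 min at $26.00/h; overtime 2 h 30 min = 150 min at $39.00/h.
Pay = (2400 × $26.00 + 150 × $39.00) ÷ 60 = $1137.50.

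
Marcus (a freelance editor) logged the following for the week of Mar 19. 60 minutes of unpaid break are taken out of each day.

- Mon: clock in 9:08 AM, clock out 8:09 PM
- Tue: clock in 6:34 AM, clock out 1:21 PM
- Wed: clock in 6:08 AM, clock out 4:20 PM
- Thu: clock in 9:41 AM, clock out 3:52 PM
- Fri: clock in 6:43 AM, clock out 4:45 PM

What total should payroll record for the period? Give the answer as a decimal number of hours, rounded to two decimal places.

Mon: 9:08 AM–8:09 PM = 11 h 1 min; less 60 min break → 10 h 1 min
Tue: 6:34 AM–1:21 PM = 6 h 47 min; less 60 min break → 5 h 47 min
Wed: 6:08 AM–4:20 PM = 10 h 12 min; less 60 min break → 9 h 12 min
Thu: 9:41 AM–3:52 PM = 6 h 11 min; less 60 min break → 5 h 11 min
Fri: 6:43 AM–4:45 PM = 10 h 2 min; less 60 min break → 9 h 2 min
Total: 10 h 1 min + 5 h 47 min + 9 h 12 min + 5 h 11 min + 9 h 2 min = 39 h 13 min.

39.22 hours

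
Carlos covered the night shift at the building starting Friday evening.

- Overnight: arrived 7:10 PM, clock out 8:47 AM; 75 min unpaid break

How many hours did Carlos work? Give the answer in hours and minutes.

Overnight: 7:10 PM → midnight = 4 h 50 min; midnight → 8:47 AM = 8 h 47 min; span 13 h 37 min; less 75 min break → 12 h 22 min

12 h 22 min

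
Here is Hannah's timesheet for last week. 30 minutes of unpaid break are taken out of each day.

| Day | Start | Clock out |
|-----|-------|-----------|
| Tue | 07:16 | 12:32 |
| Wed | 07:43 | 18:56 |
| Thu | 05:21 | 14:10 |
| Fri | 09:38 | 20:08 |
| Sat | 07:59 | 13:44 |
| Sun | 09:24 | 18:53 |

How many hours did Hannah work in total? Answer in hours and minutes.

Tue: 07:16–12:32 = 5 h 16 min; less 30 min break → 4 h 46 min
Wed: 07:43–18:56 = 11 h 13 min; less 30 min break → 10 h 43 min
Thu: 05:21–14:10 = 8 h 49 min; less 30 min break → 8 h 19 min
Fri: 09:38–20:08 = 10 h 30 min; less 30 min break → 10 h 0 min
Sat: 07:59–13:44 = 5 h 45 min; less 30 min break → 5 h 15 min
Sun: 09:24–18:53 = 9 h 29 min; less 30 min break → 8 h 59 min
Total: 4 h 46 min + 10 h 43 min + 8 h 19 min + 10 h 0 min + 5 h 15 min + 8 h 59 min = 48 h 2 min.

48 h 2 min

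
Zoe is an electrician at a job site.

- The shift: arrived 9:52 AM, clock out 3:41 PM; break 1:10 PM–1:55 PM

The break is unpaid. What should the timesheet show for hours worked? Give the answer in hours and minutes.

5 h 4 min

The shift: 9:52 AM–3:41 PM = 5 h 49 min; less 45 min break → 5 h 4 min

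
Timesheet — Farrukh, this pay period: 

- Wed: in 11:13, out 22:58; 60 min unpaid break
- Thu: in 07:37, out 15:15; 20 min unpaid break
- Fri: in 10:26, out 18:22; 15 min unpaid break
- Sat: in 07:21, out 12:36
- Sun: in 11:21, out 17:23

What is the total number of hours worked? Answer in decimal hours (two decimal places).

37.02 hours

Wed: 11:13–22:58 = 11 h 45 min; less 60 min break → 10 h 45 min
Thu: 07:37–15:15 = 7 h 38 min; less 20 min break → 7 h 18 min
Fri: 10:26–18:22 = 7 h 56 min; less 15 min break → 7 h 41 min
Sat: 07:21–12:36 = 5 h 15 min
Sun: 11:21–17:23 = 6 h 2 min
Total: 10 h 45 min + 7 h 18 min + 7 h 41 min + 5 h 15 min + 6 h 2 min = 37 h 1 min.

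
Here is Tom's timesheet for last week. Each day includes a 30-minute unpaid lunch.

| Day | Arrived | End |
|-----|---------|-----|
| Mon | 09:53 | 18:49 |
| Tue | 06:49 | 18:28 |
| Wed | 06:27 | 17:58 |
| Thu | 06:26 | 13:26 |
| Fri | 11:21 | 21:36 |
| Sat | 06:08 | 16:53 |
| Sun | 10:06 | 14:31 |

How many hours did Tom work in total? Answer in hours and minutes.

Mon: 09:53–18:49 = 8 h 56 min; less 30 min break → 8 h 26 min
Tue: 06:49–18:28 = 11 h 39 min; less 30 min break → 11 h 9 min
Wed: 06:27–17:58 = 11 h 31 min; less 30 min break → 11 h 1 min
Thu: 06:26–13:26 = 7 h 0 min; less 30 min break → 6 h 30 min
Fri: 11:21–21:36 = 10 h 15 min; less 30 min break → 9 h 45 min
Sat: 06:08–16:53 = 10 h 45 min; less 30 min break → 10 h 15 min
Sun: 10:06–14:31 = 4 h 25 min; less 30 min break → 3 h 55 min
Total: 8 h 26 min + 11 h 9 min + 11 h 1 min + 6 h 30 min + 9 h 45 min + 10 h 15 min + 3 h 55 min = 61 h 1 min.

61 h 1 min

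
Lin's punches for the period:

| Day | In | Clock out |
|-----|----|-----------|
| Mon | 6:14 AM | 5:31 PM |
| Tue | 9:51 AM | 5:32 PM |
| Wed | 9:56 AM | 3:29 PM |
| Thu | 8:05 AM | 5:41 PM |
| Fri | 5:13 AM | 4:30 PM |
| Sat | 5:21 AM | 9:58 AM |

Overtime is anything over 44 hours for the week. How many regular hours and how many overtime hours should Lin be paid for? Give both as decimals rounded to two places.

Mon: 6:14 AM–5:31 PM = 11 h 17 min
Tue: 9:51 AM–5:32 PM = 7 h 41 min
Wed: 9:56 AM–3:29 PM = 5 h 33 min
Thu: 8:05 AM–5:41 PM = 9 h 36 min
Fri: 5:13 AM–4:30 PM = 11 h 17 min
Sat: 5:21 AM–9:58 AM = 4 h 37 min
Total worked: 50 h 1 min = 50.02 h.
Threshold 44 h → overtime 6 h 1 min, regular 44 h 0 min.

Regular 44.00 hours, overtime 6.02 hours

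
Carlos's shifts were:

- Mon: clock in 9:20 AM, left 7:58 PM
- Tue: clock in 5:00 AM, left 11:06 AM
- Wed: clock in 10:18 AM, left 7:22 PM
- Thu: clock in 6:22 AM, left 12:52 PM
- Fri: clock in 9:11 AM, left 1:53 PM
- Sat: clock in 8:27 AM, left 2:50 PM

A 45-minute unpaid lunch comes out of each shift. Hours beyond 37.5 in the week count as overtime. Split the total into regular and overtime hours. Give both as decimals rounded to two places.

Mon: 9:20 AM–7:58 PM = 10 h 38 min; less 45 min break → 9 h 53 min
Tue: 5:00 AM–11:06 AM = 6 h 6 min; less 45 min break → 5 h 21 min
Wed: 10:18 AM–7:22 PM = 9 h 4 min; less 45 min break → 8 h 19 min
Thu: 6:22 AM–12:52 PM = 6 h 30 min; less 45 min break → 5 h 45 min
Fri: 9:11 AM–1:53 PM = 4 h 42 min; less 45 min break → 3 h 57 min
Sat: 8:27 AM–2:50 PM = 6 h 23 min; less 45 min break → 5 h 38 min
Total worked: 38 h 53 min = 38.88 h.
Threshold 37.5 h → overtime 1 h 23 min, regular 37 h 30 min.

Regular 37.50 hours, overtime 1.38 hours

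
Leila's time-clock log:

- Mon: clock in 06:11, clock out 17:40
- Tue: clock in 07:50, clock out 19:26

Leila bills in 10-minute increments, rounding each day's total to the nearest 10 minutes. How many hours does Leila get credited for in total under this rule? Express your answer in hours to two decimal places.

Mon: 06:11–17:40 = 11 h 29 min → rounds to 11 h 30 min
Tue: 07:50–19:26 = 11 h 36 min → rounds to 11 h 40 min
Total credited: 23 h 10 min.

23.17 hours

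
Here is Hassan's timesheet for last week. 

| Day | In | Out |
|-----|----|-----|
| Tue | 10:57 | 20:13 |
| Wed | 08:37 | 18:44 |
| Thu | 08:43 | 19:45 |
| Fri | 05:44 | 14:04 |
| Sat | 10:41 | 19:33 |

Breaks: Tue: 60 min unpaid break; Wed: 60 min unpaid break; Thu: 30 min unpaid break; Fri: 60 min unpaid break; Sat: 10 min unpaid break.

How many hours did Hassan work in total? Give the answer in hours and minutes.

Tue: 10:57–20:13 = 9 h 16 min; less 60 min break → 8 h 16 min
Wed: 08:37–18:44 = 10 h 7 min; less 60 min break → 9 h 7 min
Thu: 08:43–19:45 = 11 h 2 min; less 30 min break → 10 h 32 min
Fri: 05:44–14:04 = 8 h 20 min; less 60 min break → 7 h 20 min
Sat: 10:41–19:33 = 8 h 52 min; less 10 min break → 8 h 42 min
Total: 8 h 16 min + 9 h 7 min + 10 h 32 min + 7 h 20 min + 8 h 42 min = 43 h 57 min.

43 h 57 min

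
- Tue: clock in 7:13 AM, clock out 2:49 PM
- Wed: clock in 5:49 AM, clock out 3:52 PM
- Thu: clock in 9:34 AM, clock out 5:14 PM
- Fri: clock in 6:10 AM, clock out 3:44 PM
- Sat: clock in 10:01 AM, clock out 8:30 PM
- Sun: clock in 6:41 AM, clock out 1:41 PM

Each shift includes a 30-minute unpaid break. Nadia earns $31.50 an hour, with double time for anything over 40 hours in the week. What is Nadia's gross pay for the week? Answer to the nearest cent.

$1850.10

Tue: 7:13 AM–2:49 PM = 7 h 36 min; less 30 min break → 7 h 6 min
Wed: 5:49 AM–3:52 PM = 10 h 3 min; less 30 min break → 9 h 33 min
Thu: 9:34 AM–5:14 PM = 7 h 40 min; less 30 min break → 7 h 10 min
Fri: 6:10 AM–3:44 PM = 9 h 34 min; less 30 min break → 9 h 4 min
Sat: 10:01 AM–8:30 PM = 10 h 29 min; less 30 min break → 9 h 59 min
Sun: 6:41 AM–1:41 PM = 7 h 0 min; less 30 min break → 6 h 30 min
Total worked: 49 h 22 min = 2962 min.
Regular 40 h 0 min = 2400 min at $31.50/h; overtime 9 h 22 min = 562 min at $63.00/h.
Pay = (2400 × $31.50 + 562 × $63.00) ÷ 60 = $1850.10.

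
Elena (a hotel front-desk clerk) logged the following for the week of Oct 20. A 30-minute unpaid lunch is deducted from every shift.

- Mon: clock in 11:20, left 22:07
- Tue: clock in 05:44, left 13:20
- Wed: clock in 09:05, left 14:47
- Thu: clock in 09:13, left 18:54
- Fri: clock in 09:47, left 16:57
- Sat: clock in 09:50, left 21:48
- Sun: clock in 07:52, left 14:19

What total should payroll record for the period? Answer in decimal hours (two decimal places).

55.85 hours

Mon: 11:20–22:07 = 10 h 47 min; less 30 min break → 10 h 17 min
Tue: 05:44–13:20 = 7 h 36 min; less 30 min break → 7 h 6 min
Wed: 09:05–14:47 = 5 h 42 min; less 30 min break → 5 h 12 min
Thu: 09:13–18:54 = 9 h 41 min; less 30 min break → 9 h 11 min
Fri: 09:47–16:57 = 7 h 10 min; less 30 min break → 6 h 40 min
Sat: 09:50–21:48 = 11 h 58 min; less 30 min break → 11 h 28 min
Sun: 07:52–14:19 = 6 h 27 min; less 30 min break → 5 h 57 min
Total: 10 h 17 min + 7 h 6 min + 5 h 12 min + 9 h 11 min + 6 h 40 min + 11 h 28 min + 5 h 57 min = 55 h 51 min.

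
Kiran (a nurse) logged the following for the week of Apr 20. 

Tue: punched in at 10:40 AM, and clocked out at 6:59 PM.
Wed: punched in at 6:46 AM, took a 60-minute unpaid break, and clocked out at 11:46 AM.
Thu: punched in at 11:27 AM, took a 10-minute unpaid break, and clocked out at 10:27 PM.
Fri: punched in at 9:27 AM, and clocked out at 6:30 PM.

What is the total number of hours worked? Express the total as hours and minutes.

32 h 12 min

Tue: 10:40 AM–6:59 PM = 8 h 19 min
Wed: 6:46 AM–11:46 AM = 5 h 0 min; less 60 min break → 4 h 0 min
Thu: 11:27 AM–10:27 PM = 11 h 0 min; less 10 min break → 10 h 50 min
Fri: 9:27 AM–6:30 PM = 9 h 3 min
Total: 8 h 19 min + 4 h 0 min + 10 h 50 min + 9 h 3 min = 32 h 12 min.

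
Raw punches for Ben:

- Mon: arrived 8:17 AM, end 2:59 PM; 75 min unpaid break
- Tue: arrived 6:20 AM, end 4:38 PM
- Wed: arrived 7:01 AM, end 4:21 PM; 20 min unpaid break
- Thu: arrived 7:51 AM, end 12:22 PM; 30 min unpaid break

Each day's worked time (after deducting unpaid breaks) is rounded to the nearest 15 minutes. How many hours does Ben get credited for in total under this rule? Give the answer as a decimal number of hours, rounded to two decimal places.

28.75 hours

Mon: 8:17 AM–2:59 PM = 6 h 42 min − 75 min = 5 h 27 min → rounds to 5 h 30 min
Tue: 6:20 AM–4:38 PM = 10 h 18 min → rounds to 10 h 15 min
Wed: 7:01 AM–4:21 PM = 9 h 20 min − 20 min = 9 h 0 min → rounds to 9 h 0 min
Thu: 7:51 AM–12:22 PM = 4 h 31 min − 30 min = 4 h 1 min → rounds to 4 h 0 min
Total credited: 28 h 45 min.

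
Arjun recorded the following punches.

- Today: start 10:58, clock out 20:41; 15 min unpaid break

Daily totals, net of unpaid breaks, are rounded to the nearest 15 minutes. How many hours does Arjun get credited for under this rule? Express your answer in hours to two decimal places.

Today: 10:58–20:41 = 9 h 43 min − 15 min = 9 h 28 min → rounds to 9 h 30 min

9.50 hours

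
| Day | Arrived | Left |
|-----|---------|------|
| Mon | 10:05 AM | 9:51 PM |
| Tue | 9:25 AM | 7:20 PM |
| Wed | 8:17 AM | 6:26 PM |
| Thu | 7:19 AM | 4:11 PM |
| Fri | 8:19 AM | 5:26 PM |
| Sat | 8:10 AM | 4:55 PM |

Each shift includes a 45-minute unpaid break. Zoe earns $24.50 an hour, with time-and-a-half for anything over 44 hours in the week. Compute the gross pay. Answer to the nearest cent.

$1447.95

Mon: 10:05 AM–9:51 PM = 11 h 46 min; less 45 min break → 11 h 1 min
Tue: 9:25 AM–7:20 PM = 9 h 55 min; less 45 min break → 9 h 10 min
Wed: 8:17 AM–6:26 PM = 10 h 9 min; less 45 min break → 9 h 24 min
Thu: 7:19 AM–4:11 PM = 8 h 52 min; less 45 min break → 8 h 7 min
Fri: 8:19 AM–5:26 PM = 9 h 7 min; less 45 min break → 8 h 22 min
Sat: 8:10 AM–4:55 PM = 8 h 45 min; less 45 min break → 8 h 0 min
Total worked: 54 h 4 min = 3244 min.
Regular 44 h 0 min = 2640 min at $24.50/h; overtime 10 h 4 min = 604 min at $36.75/h.
Pay = (2640 × $24.50 + 604 × $36.75) ÷ 60 = $1447.95.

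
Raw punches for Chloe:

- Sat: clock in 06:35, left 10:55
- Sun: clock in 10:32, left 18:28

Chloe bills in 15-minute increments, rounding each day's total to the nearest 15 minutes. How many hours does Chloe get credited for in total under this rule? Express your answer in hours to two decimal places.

12.25 hours

Sat: 06:35–10:55 = 4 h 20 min → rounds to 4 h 15 min
Sun: 10:32–18:28 = 7 h 56 min → rounds to 8 h 0 min
Total credited: 12 h 15 min.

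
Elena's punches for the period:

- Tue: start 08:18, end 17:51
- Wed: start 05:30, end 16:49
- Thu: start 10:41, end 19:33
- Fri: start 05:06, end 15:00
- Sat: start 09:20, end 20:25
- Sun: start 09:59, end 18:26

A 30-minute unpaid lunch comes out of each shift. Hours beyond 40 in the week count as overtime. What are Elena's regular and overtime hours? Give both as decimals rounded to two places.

Regular 40.00 hours, overtime 16.17 hours

Tue: 08:18–17:51 = 9 h 33 min; less 30 min break → 9 h 3 min
Wed: 05:30–16:49 = 11 h 19 min; less 30 min break → 10 h 49 min
Thu: 10:41–19:33 = 8 h 52 min; less 30 min break → 8 h 22 min
Fri: 05:06–15:00 = 9 h 54 min; less 30 min break → 9 h 24 min
Sat: 09:20–20:25 = 11 h 5 min; less 30 min break → 10 h 35 min
Sun: 09:59–18:26 = 8 h 27 min; less 30 min break → 7 h 57 min
Total worked: 56 h 10 min = 56.17 h.
Threshold 40 h → overtime 16 h 10 min, regular 40 h 0 min.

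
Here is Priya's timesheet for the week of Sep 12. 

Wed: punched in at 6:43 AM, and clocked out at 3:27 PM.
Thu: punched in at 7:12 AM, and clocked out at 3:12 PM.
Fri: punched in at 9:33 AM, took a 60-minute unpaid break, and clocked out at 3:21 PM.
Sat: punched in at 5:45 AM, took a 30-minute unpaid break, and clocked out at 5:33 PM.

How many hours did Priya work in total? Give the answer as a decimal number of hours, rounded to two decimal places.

Wed: 6:43 AM–3:27 PM = 8 h 44 min
Thu: 7:12 AM–3:12 PM = 8 h 0 min
Fri: 9:33 AM–3:21 PM = 5 h 48 min; less 60 min break → 4 h 48 min
Sat: 5:45 AM–5:33 PM = 11 h 48 min; less 30 min break → 11 h 18 min
Total: 8 h 44 min + 8 h 0 min + 4 h 48 min + 11 h 18 min = 32 h 50 min.

32.83 hours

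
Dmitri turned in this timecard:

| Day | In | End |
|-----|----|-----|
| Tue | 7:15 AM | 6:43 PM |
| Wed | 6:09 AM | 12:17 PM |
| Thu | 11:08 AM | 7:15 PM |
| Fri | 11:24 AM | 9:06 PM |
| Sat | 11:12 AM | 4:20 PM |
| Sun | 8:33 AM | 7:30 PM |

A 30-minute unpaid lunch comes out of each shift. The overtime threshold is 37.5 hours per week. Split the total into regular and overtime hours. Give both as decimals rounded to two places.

Regular 37.50 hours, overtime 11.00 hours

Tue: 7:15 AM–6:43 PM = 11 h 28 min; less 30 min break → 10 h 58 min
Wed: 6:09 AM–12:17 PM = 6 h 8 min; less 30 min break → 5 h 38 min
Thu: 11:08 AM–7:15 PM = 8 h 7 min; less 30 min break → 7 h 37 min
Fri: 11:24 AM–9:06 PM = 9 h 42 min; less 30 min break → 9 h 12 min
Sat: 11:12 AM–4:20 PM = 5 h 8 min; less 30 min break → 4 h 38 min
Sun: 8:33 AM–7:30 PM = 10 h 57 min; less 30 min break → 10 h 27 min
Total worked: 48 h 30 min = 48.50 h.
Threshold 37.5 h → overtime 11 h 0 min, regular 37 h 30 min.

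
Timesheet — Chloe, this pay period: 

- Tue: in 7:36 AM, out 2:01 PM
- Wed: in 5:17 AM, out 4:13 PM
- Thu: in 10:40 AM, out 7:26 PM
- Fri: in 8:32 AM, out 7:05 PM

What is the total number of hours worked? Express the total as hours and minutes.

Tue: 7:36 AM–2:01 PM = 6 h 25 min
Wed: 5:17 AM–4:13 PM = 10 h 56 min
Thu: 10:40 AM–7:26 PM = 8 h 46 min
Fri: 8:32 AM–7:05 PM = 10 h 33 min
Total: 6 h 25 min + 10 h 56 min + 8 h 46 min + 10 h 33 min = 36 h 40 min.

36 h 40 min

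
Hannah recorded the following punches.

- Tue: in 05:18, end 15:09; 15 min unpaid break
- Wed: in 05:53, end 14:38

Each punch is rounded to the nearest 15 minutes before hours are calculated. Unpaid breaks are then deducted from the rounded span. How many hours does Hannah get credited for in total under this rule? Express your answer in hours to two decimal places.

18.50 hours

Tue: in 05:18→05:15, out 15:09→15:15; 10 h 0 min − 15 min = 9 h 45 min
Wed: in 05:53→06:00, out 14:38→14:45; 8 h 45 min
Total credited: 18 h 30 min.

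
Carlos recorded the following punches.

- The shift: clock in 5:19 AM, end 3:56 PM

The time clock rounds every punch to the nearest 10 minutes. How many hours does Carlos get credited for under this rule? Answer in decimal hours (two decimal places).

The shift: in 5:19 AM→5:20 AM, out 3:56 PM→4:00 PM; 10 h 40 min

10.67 hours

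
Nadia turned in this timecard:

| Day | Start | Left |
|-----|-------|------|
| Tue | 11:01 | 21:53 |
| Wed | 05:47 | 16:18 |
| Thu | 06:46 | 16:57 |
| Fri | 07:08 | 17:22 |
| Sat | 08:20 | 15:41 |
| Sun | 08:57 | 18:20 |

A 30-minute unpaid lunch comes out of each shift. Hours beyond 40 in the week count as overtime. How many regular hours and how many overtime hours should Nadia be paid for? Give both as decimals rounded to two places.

Tue: 11:01–21:53 = 10 h 52 min; less 30 min break → 10 h 22 min
Wed: 05:47–16:18 = 10 h 31 min; less 30 min break → 10 h 1 min
Thu: 06:46–16:57 = 10 h 11 min; less 30 min break → 9 h 41 min
Fri: 07:08–17:22 = 10 h 14 min; less 30 min break → 9 h 44 min
Sat: 08:20–15:41 = 7 h 21 min; less 30 min break → 6 h 51 min
Sun: 08:57–18:20 = 9 h 23 min; less 30 min break → 8 h 53 min
Total worked: 55 h 32 min = 55.53 h.
Threshold 40 h → overtime 15 h 32 min, regular 40 h 0 min.

Regular 40.00 hours, overtime 15.53 hours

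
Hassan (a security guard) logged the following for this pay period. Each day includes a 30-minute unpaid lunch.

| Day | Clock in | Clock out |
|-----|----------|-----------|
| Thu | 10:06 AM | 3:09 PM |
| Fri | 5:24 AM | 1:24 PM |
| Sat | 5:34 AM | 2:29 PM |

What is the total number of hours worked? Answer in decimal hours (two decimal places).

20.47 hours

Thu: 10:06 AM–3:09 PM = 5 h 3 min; less 30 min break → 4 h 33 min
Fri: 5:24 AM–1:24 PM = 8 h 0 min; less 30 min break → 7 h 30 min
Sat: 5:34 AM–2:29 PM = 8 h 55 min; less 30 min break → 8 h 25 min
Total: 4 h 33 min + 7 h 30 min + 8 h 25 min = 20 h 28 min.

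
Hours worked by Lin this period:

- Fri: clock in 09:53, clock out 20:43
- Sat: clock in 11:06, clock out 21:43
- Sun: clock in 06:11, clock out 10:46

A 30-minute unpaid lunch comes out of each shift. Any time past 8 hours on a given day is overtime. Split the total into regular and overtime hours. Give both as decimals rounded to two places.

Regular 20.08 hours, overtime 4.45 hours

Fri: 09:53–20:43 = 10 h 50 min; less 30 min break → 10 h 20 min
Sat: 11:06–21:43 = 10 h 37 min; less 30 min break → 10 h 7 min
Sun: 06:11–10:46 = 4 h 35 min; less 30 min break → 4 h 5 min
Fri reg 8 h 0 min / OT 2 h 20 min; Sat reg 8 h 0 min / OT 2 h 7 min; Sun reg 4 h 5 min / OT 0 h 0 min.
Totals: regular 20 h 5 min, overtime 4 h 27 min.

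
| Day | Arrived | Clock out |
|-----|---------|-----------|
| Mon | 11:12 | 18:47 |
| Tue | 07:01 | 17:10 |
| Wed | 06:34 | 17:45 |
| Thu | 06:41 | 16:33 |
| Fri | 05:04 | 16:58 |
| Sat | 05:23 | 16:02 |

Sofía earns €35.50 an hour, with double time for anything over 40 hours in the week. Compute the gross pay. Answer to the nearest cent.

Mon: 11:12–18:47 = 7 h 35 min
Tue: 07:01–17:10 = 10 h 9 min
Wed: 06:34–17:45 = 11 h 11 min
Thu: 06:41–16:33 = 9 h 52 min
Fri: 05:04–16:58 = 11 h 54 min
Sat: 05:23–16:02 = 10 h 39 min
Total worked: 61 h 20 min = 3680 min.
Regular 40 h 0 min = 2400 min at €35.50/h; overtime 21 h 20 min = 1280 min at €71.00/h.
Pay = (2400 × €35.50 + 1280 × €71.00) ÷ 60 = €2934.67.

€2934.67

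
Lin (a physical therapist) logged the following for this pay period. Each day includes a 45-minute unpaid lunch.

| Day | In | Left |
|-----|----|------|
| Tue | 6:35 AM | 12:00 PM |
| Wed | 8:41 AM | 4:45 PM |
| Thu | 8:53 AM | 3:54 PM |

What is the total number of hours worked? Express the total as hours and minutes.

18 h 15 min

Tue: 6:35 AM–12:00 PM = 5 h 25 min; less 45 min break → 4 h 40 min
Wed: 8:41 AM–4:45 PM = 8 h 4 min; less 45 min break → 7 h 19 min
Thu: 8:53 AM–3:54 PM = 7 h 1 min; less 45 min break → 6 h 16 min
Total: 4 h 40 min + 7 h 19 min + 6 h 16 min = 18 h 15 min.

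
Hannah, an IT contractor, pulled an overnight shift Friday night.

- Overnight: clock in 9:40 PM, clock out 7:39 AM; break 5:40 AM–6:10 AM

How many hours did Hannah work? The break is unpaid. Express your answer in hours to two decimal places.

9.48 hours

Overnight: 9:40 PM → midnight = 2 h 20 min; midnight → 7:39 AM = 7 h 39 min; span 9 h 59 min; less 30 min break → 9 h 29 min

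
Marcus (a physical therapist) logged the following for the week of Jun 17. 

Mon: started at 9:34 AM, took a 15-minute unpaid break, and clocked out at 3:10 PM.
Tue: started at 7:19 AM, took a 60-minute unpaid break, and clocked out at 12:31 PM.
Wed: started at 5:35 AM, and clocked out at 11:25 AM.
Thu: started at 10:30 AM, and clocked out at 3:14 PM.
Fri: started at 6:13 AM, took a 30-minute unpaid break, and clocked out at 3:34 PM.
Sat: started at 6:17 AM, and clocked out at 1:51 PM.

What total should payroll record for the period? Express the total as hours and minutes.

36 h 32 min

Mon: 9:34 AM–3:10 PM = 5 h 36 min; less 15 min break → 5 h 21 min
Tue: 7:19 AM–12:31 PM = 5 h 12 min; less 60 min break → 4 h 12 min
Wed: 5:35 AM–11:25 AM = 5 h 50 min
Thu: 10:30 AM–3:14 PM = 4 h 44 min
Fri: 6:13 AM–3:34 PM = 9 h 21 min; less 30 min break → 8 h 51 min
Sat: 6:17 AM–1:51 PM = 7 h 34 min
Total: 5 h 21 min + 4 h 12 min + 5 h 50 min + 4 h 44 min + 8 h 51 min + 7 h 34 min = 36 h 32 min.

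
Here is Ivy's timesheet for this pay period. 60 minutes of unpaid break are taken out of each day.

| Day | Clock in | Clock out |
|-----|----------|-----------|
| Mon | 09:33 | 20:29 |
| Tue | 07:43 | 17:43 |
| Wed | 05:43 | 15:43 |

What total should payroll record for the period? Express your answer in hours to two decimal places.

27.93 hours

Mon: 09:33–20:29 = 10 h 56 min; less 60 min break → 9 h 56 min
Tue: 07:43–17:43 = 10 h 0 min; less 60 min break → 9 h 0 min
Wed: 05:43–15:43 = 10 h 0 min; less 60 min break → 9 h 0 min
Total: 9 h 56 min + 9 h 0 min + 9 h 0 min = 27 h 56 min.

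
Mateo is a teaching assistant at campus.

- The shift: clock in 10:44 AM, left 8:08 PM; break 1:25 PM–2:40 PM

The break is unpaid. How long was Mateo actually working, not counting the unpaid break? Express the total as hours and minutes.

8 h 9 min

The shift: 10:44 AM–8:08 PM = 9 h 24 min; less 75 min break → 8 h 9 min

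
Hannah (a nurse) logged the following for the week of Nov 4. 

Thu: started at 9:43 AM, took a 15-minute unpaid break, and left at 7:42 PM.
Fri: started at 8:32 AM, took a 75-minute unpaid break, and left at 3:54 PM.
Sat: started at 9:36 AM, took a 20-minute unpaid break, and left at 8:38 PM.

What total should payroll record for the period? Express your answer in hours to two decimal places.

Thu: 9:43 AM–7:42 PM = 9 h 59 min; less 15 min break → 9 h 44 min
Fri: 8:32 AM–3:54 PM = 7 h 22 min; less 75 min break → 6 h 7 min
Sat: 9:36 AM–8:38 PM = 11 h 2 min; less 20 min break → 10 h 42 min
Total: 9 h 44 min + 6 h 7 min + 10 h 42 min = 26 h 33 min.

26.55 hours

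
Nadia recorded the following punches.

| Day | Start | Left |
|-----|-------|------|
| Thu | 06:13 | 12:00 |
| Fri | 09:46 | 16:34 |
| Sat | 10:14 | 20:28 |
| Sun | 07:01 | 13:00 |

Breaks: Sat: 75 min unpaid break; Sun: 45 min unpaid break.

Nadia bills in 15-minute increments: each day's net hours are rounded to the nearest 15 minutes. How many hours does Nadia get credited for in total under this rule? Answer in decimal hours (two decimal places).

Thu: 06:13–12:00 = 5 h 47 min → rounds to 5 h 45 min
Fri: 09:46–16:34 = 6 h 48 min → rounds to 6 h 45 min
Sat: 10:14–20:28 = 10 h 14 min − 75 min = 8 h 59 min → rounds to 9 h 0 min
Sun: 07:01–13:00 = 5 h 59 min − 45 min = 5 h 14 min → rounds to 5 h 15 min
Total credited: 26 h 45 min.

26.75 hours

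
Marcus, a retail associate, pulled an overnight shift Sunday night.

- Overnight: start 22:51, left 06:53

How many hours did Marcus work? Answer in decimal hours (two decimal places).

Overnight: 22:51 → midnight = 1 h 9 min; midnight → 06:53 = 6 h 53 min; span 8 h 2 min

8.03 hours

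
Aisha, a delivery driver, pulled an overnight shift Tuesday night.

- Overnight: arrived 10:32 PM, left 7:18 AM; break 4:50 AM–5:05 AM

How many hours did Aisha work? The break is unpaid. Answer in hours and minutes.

Overnight: 10:32 PM → midnight = 1 h 28 min; midnight → 7:18 AM = 7 h 18 min; span 8 h 46 min; less 15 min break → 8 h 31 min

8 h 31 min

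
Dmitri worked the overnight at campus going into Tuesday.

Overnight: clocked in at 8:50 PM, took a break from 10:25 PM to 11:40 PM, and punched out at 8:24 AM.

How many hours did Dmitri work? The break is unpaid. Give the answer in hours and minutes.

Overnight: 8:50 PM → midnight = 3 h 10 min; midnight → 8:24 AM = 8 h 24 min; span 11 h 34 min; less 75 min break → 10 h 19 min

10 h 19 min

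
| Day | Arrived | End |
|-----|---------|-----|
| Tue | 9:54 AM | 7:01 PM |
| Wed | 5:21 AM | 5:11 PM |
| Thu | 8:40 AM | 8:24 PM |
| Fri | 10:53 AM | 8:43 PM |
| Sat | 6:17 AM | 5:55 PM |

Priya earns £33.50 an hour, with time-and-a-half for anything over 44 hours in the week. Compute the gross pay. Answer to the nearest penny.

£1984.04

Tue: 9:54 AM–7:01 PM = 9 h 7 min
Wed: 5:21 AM–5:11 PM = 11 h 50 min
Thu: 8:40 AM–8:24 PM = 11 h 44 min
Fri: 10:53 AM–8:43 PM = 9 h 50 min
Sat: 6:17 AM–5:55 PM = 11 h 38 min
Total worked: 54 h 9 min = 3249 min.
Regular 44 h 0 min = 2640 min at £33.50/h; overtime 10 h 9 min = 609 min at £50.25/h.
Pay = (2640 × £33.50 + 609 × £50.25) ÷ 60 = £1984.04.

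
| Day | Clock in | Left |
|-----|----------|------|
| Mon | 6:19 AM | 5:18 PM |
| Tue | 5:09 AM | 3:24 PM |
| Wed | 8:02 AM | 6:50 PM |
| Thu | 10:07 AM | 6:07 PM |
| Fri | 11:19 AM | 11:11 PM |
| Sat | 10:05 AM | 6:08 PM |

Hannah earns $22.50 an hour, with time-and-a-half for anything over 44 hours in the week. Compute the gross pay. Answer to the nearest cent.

$1528.31

Mon: 6:19 AM–5:18 PM = 10 h 59 min
Tue: 5:09 AM–3:24 PM = 10 h 15 min
Wed: 8:02 AM–6:50 PM = 10 h 48 min
Thu: 10:07 AM–6:07 PM = 8 h 0 min
Fri: 11:19 AM–11:11 PM = 11 h 52 min
Sat: 10:05 AM–6:08 PM = 8 h 3 min
Total worked: 59 h 57 min = 3597 min.
Regular 44 h 0 min = 2640 min at $22.50/h; overtime 15 h 57 min = 957 min at $33.75/h.
Pay = (2640 × $22.50 + 957 × $33.75) ÷ 60 = $1528.31.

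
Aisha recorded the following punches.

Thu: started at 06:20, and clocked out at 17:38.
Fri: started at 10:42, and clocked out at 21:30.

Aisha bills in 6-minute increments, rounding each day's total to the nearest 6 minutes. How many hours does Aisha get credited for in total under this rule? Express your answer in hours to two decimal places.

22.10 hours

Thu: 06:20–17:38 = 11 h 18 min → rounds to 11 h 18 min
Fri: 10:42–21:30 = 10 h 48 min → rounds to 10 h 48 min
Total credited: 22 h 6 min.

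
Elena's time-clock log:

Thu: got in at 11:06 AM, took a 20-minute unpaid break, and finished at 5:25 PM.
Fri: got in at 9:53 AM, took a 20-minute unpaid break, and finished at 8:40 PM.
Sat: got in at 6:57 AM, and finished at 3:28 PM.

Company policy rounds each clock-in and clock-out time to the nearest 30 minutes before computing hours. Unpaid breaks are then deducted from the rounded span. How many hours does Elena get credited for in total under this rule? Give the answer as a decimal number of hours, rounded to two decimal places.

24.83 hours

Thu: in 11:06 AM→11:00 AM, out 5:25 PM→5:30 PM; 6 h 30 min − 20 min = 6 h 10 min
Fri: in 9:53 AM→10:00 AM, out 8:40 PM→8:30 PM; 10 h 30 min − 20 min = 10 h 10 min
Sat: in 6:57 AM→7:00 AM, out 3:28 PM→3:30 PM; 8 h 30 min
Total credited: 24 h 50 min.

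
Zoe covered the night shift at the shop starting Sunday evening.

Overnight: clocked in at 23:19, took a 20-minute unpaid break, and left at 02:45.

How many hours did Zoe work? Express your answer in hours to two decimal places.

3.10 hours

Overnight: 23:19 → midnight = 0 h 41 min; midnight → 02:45 = 2 h 45 min; span 3 h 26 min; less 20 min break → 3 h 6 min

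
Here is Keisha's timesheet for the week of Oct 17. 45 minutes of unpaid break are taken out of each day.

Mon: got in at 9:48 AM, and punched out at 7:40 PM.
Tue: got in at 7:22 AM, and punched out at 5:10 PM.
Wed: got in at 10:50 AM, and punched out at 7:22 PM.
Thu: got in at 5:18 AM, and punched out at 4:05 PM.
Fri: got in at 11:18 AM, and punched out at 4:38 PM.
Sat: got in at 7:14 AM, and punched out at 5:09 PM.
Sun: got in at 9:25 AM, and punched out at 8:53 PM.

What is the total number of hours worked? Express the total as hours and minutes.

60 h 27 min

Mon: 9:48 AM–7:40 PM = 9 h 52 min; less 45 min break → 9 h 7 min
Tue: 7:22 AM–5:10 PM = 9 h 48 min; less 45 min break → 9 h 3 min
Wed: 10:50 AM–7:22 PM = 8 h 32 min; less 45 min break → 7 h 47 min
Thu: 5:18 AM–4:05 PM = 10 h 47 min; less 45 min break → 10 h 2 min
Fri: 11:18 AM–4:38 PM = 5 h 20 min; less 45 min break → 4 h 35 min
Sat: 7:14 AM–5:09 PM = 9 h 55 min; less 45 min break → 9 h 10 min
Sun: 9:25 AM–8:53 PM = 11 h 28 min; less 45 min break → 10 h 43 min
Total: 9 h 7 min + 9 h 3 min + 7 h 47 min + 10 h 2 min + 4 h 35 min + 9 h 10 min + 10 h 43 min = 60 h 27 min.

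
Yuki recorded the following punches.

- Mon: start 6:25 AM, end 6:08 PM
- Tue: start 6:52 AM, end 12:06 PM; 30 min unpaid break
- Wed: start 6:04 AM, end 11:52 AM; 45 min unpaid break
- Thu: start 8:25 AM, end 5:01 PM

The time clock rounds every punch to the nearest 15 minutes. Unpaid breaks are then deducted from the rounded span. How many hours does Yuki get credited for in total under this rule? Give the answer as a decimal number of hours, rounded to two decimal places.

30.00 hours

Mon: in 6:25 AM→6:30 AM, out 6:08 PM→6:15 PM; 11 h 45 min
Tue: in 6:52 AM→6:45 AM, out 12:06 PM→12:00 PM; 5 h 15 min − 30 min = 4 h 45 min
Wed: in 6:04 AM→6:00 AM, out 11:52 AM→11:45 AM; 5 h 45 min − 45 min = 5 h 0 min
Thu: in 8:25 AM→8:30 AM, out 5:01 PM→5:00 PM; 8 h 30 min
Total credited: 30 h 0 min.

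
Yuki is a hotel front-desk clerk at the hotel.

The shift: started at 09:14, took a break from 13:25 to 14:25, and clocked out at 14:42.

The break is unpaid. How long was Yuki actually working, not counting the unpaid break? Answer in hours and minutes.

The shift: 09:14–14:42 = 5 h 28 min; less 60 min break → 4 h 28 min

4 h 28 min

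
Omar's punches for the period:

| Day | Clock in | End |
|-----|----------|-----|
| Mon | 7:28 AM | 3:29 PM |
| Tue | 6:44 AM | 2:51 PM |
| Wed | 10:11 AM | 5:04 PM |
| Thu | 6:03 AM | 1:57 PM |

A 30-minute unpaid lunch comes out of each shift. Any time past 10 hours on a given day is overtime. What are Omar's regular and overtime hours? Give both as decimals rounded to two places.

Regular 28.92 hours, overtime 0.00 hours

Mon: 7:28 AM–3:29 PM = 8 h 1 min; less 30 min break → 7 h 31 min
Tue: 6:44 AM–2:51 PM = 8 h 7 min; less 30 min break → 7 h 37 min
Wed: 10:11 AM–5:04 PM = 6 h 53 min; less 30 min break → 6 h 23 min
Thu: 6:03 AM–1:57 PM = 7 h 54 min; less 30 min break → 7 h 24 min
Mon reg 7 h 31 min / OT 0 h 0 min; Tue reg 7 h 37 min / OT 0 h 0 min; Wed reg 6 h 23 min / OT 0 h 0 min; Thu reg 7 h 24 min / OT 0 h 0 min.
Totals: regular 28 h 55 min, overtime 0 h 0 min.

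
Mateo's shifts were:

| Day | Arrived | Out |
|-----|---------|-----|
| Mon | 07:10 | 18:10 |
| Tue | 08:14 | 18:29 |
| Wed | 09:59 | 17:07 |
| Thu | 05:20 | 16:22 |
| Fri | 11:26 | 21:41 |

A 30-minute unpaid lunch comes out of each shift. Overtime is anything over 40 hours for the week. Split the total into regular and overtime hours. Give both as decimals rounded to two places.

Mon: 07:10–18:10 = 11 h 0 min; less 30 min break → 10 h 30 min
Tue: 08:14–18:29 = 10 h 15 min; less 30 min break → 9 h 45 min
Wed: 09:59–17:07 = 7 h 8 min; less 30 min break → 6 h 38 min
Thu: 05:20–16:22 = 11 h 2 min; less 30 min break → 10 h 32 min
Fri: 11:26–21:41 = 10 h 15 min; less 30 min break → 9 h 45 min
Total worked: 47 h 10 min = 47.17 h.
Threshold 40 h → overtime 7 h 10 min, regular 40 h 0 min.

Regular 40.00 hours, overtime 7.17 hours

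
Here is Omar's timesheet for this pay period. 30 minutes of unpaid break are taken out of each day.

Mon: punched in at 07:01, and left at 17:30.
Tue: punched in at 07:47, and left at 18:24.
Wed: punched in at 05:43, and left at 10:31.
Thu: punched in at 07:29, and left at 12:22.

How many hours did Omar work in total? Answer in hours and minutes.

Mon: 07:01–17:30 = 10 h 29 min; less 30 min break → 9 h 59 min
Tue: 07:47–18:24 = 10 h 37 min; less 30 min break → 10 h 7 min
Wed: 05:43–10:31 = 4 h 48 min; less 30 min break → 4 h 18 min
Thu: 07:29–12:22 = 4 h 53 min; less 30 min break → 4 h 23 min
Total: 9 h 59 min + 10 h 7 min + 4 h 18 min + 4 h 23 min = 28 h 47 min.

28 h 47 min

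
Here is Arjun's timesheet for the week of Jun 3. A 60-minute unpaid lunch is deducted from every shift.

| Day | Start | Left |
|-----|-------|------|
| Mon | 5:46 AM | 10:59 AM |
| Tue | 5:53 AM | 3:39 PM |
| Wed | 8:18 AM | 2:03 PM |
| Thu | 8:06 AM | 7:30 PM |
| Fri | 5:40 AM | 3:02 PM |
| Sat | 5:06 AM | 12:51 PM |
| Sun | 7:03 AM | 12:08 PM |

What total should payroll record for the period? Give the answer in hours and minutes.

Mon: 5:46 AM–10:59 AM = 5 h 13 min; less 60 min break → 4 h 13 min
Tue: 5:53 AM–3:39 PM = 9 h 46 min; less 60 min break → 8 h 46 min
Wed: 8:18 AM–2:03 PM = 5 h 45 min; less 60 min break → 4 h 45 min
Thu: 8:06 AM–7:30 PM = 11 h 24 min; less 60 min break → 10 h 24 min
Fri: 5:40 AM–3:02 PM = 9 h 22 min; less 60 min break → 8 h 22 min
Sat: 5:06 AM–12:51 PM = 7 h 45 min; less 60 min break → 6 h 45 min
Sun: 7:03 AM–12:08 PM = 5 h 5 min; less 60 min break → 4 h 5 min
Total: 4 h 13 min + 8 h 46 min + 4 h 45 min + 10 h 24 min + 8 h 22 min + 6 h 45 min + 4 h 5 min = 47 h 20 min.

47 h 20 min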